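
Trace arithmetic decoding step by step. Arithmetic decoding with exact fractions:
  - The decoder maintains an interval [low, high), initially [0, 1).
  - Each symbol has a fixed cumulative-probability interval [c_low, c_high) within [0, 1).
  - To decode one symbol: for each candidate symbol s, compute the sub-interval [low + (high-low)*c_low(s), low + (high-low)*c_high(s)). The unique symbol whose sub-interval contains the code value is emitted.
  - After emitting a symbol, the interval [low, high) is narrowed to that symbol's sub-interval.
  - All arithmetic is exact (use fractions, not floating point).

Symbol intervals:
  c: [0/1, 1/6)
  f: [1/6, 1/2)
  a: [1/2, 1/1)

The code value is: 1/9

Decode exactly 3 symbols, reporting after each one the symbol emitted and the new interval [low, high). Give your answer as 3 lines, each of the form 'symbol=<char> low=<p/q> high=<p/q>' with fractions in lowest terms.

Step 1: interval [0/1, 1/1), width = 1/1 - 0/1 = 1/1
  'c': [0/1 + 1/1*0/1, 0/1 + 1/1*1/6) = [0/1, 1/6) <- contains code 1/9
  'f': [0/1 + 1/1*1/6, 0/1 + 1/1*1/2) = [1/6, 1/2)
  'a': [0/1 + 1/1*1/2, 0/1 + 1/1*1/1) = [1/2, 1/1)
  emit 'c', narrow to [0/1, 1/6)
Step 2: interval [0/1, 1/6), width = 1/6 - 0/1 = 1/6
  'c': [0/1 + 1/6*0/1, 0/1 + 1/6*1/6) = [0/1, 1/36)
  'f': [0/1 + 1/6*1/6, 0/1 + 1/6*1/2) = [1/36, 1/12)
  'a': [0/1 + 1/6*1/2, 0/1 + 1/6*1/1) = [1/12, 1/6) <- contains code 1/9
  emit 'a', narrow to [1/12, 1/6)
Step 3: interval [1/12, 1/6), width = 1/6 - 1/12 = 1/12
  'c': [1/12 + 1/12*0/1, 1/12 + 1/12*1/6) = [1/12, 7/72)
  'f': [1/12 + 1/12*1/6, 1/12 + 1/12*1/2) = [7/72, 1/8) <- contains code 1/9
  'a': [1/12 + 1/12*1/2, 1/12 + 1/12*1/1) = [1/8, 1/6)
  emit 'f', narrow to [7/72, 1/8)

Answer: symbol=c low=0/1 high=1/6
symbol=a low=1/12 high=1/6
symbol=f low=7/72 high=1/8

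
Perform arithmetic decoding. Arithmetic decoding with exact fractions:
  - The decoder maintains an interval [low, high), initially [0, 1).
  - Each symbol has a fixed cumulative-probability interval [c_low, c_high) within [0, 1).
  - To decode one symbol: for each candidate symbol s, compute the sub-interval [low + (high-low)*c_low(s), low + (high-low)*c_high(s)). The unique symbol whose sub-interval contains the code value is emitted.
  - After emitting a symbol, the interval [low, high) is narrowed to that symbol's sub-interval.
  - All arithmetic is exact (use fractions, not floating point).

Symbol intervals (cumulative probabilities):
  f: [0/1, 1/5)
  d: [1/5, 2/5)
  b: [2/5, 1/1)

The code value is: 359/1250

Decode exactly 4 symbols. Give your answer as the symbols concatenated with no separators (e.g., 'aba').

Step 1: interval [0/1, 1/1), width = 1/1 - 0/1 = 1/1
  'f': [0/1 + 1/1*0/1, 0/1 + 1/1*1/5) = [0/1, 1/5)
  'd': [0/1 + 1/1*1/5, 0/1 + 1/1*2/5) = [1/5, 2/5) <- contains code 359/1250
  'b': [0/1 + 1/1*2/5, 0/1 + 1/1*1/1) = [2/5, 1/1)
  emit 'd', narrow to [1/5, 2/5)
Step 2: interval [1/5, 2/5), width = 2/5 - 1/5 = 1/5
  'f': [1/5 + 1/5*0/1, 1/5 + 1/5*1/5) = [1/5, 6/25)
  'd': [1/5 + 1/5*1/5, 1/5 + 1/5*2/5) = [6/25, 7/25)
  'b': [1/5 + 1/5*2/5, 1/5 + 1/5*1/1) = [7/25, 2/5) <- contains code 359/1250
  emit 'b', narrow to [7/25, 2/5)
Step 3: interval [7/25, 2/5), width = 2/5 - 7/25 = 3/25
  'f': [7/25 + 3/25*0/1, 7/25 + 3/25*1/5) = [7/25, 38/125) <- contains code 359/1250
  'd': [7/25 + 3/25*1/5, 7/25 + 3/25*2/5) = [38/125, 41/125)
  'b': [7/25 + 3/25*2/5, 7/25 + 3/25*1/1) = [41/125, 2/5)
  emit 'f', narrow to [7/25, 38/125)
Step 4: interval [7/25, 38/125), width = 38/125 - 7/25 = 3/125
  'f': [7/25 + 3/125*0/1, 7/25 + 3/125*1/5) = [7/25, 178/625)
  'd': [7/25 + 3/125*1/5, 7/25 + 3/125*2/5) = [178/625, 181/625) <- contains code 359/1250
  'b': [7/25 + 3/125*2/5, 7/25 + 3/125*1/1) = [181/625, 38/125)
  emit 'd', narrow to [178/625, 181/625)

Answer: dbfd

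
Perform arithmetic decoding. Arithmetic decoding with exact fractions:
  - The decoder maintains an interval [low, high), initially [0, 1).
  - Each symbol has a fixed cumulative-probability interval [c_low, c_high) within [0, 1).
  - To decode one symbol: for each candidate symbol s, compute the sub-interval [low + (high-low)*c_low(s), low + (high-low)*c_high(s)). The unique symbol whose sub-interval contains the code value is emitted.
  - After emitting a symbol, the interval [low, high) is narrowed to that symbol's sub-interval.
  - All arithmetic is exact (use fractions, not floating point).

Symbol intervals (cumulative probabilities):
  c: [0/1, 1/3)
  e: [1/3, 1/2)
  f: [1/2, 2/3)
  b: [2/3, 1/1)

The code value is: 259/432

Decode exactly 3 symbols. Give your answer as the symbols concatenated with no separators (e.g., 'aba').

Answer: fff

Derivation:
Step 1: interval [0/1, 1/1), width = 1/1 - 0/1 = 1/1
  'c': [0/1 + 1/1*0/1, 0/1 + 1/1*1/3) = [0/1, 1/3)
  'e': [0/1 + 1/1*1/3, 0/1 + 1/1*1/2) = [1/3, 1/2)
  'f': [0/1 + 1/1*1/2, 0/1 + 1/1*2/3) = [1/2, 2/3) <- contains code 259/432
  'b': [0/1 + 1/1*2/3, 0/1 + 1/1*1/1) = [2/3, 1/1)
  emit 'f', narrow to [1/2, 2/3)
Step 2: interval [1/2, 2/3), width = 2/3 - 1/2 = 1/6
  'c': [1/2 + 1/6*0/1, 1/2 + 1/6*1/3) = [1/2, 5/9)
  'e': [1/2 + 1/6*1/3, 1/2 + 1/6*1/2) = [5/9, 7/12)
  'f': [1/2 + 1/6*1/2, 1/2 + 1/6*2/3) = [7/12, 11/18) <- contains code 259/432
  'b': [1/2 + 1/6*2/3, 1/2 + 1/6*1/1) = [11/18, 2/3)
  emit 'f', narrow to [7/12, 11/18)
Step 3: interval [7/12, 11/18), width = 11/18 - 7/12 = 1/36
  'c': [7/12 + 1/36*0/1, 7/12 + 1/36*1/3) = [7/12, 16/27)
  'e': [7/12 + 1/36*1/3, 7/12 + 1/36*1/2) = [16/27, 43/72)
  'f': [7/12 + 1/36*1/2, 7/12 + 1/36*2/3) = [43/72, 65/108) <- contains code 259/432
  'b': [7/12 + 1/36*2/3, 7/12 + 1/36*1/1) = [65/108, 11/18)
  emit 'f', narrow to [43/72, 65/108)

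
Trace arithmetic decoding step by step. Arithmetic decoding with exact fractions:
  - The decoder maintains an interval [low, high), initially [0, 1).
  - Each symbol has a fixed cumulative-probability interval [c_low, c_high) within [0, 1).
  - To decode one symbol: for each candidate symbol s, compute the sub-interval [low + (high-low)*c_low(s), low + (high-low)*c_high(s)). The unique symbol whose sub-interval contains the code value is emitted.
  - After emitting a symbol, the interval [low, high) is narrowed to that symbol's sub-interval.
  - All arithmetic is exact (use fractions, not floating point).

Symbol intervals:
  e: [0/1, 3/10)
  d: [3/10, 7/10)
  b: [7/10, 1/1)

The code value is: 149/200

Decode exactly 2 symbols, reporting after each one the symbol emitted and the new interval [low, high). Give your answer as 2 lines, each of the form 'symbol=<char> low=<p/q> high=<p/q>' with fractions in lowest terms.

Answer: symbol=b low=7/10 high=1/1
symbol=e low=7/10 high=79/100

Derivation:
Step 1: interval [0/1, 1/1), width = 1/1 - 0/1 = 1/1
  'e': [0/1 + 1/1*0/1, 0/1 + 1/1*3/10) = [0/1, 3/10)
  'd': [0/1 + 1/1*3/10, 0/1 + 1/1*7/10) = [3/10, 7/10)
  'b': [0/1 + 1/1*7/10, 0/1 + 1/1*1/1) = [7/10, 1/1) <- contains code 149/200
  emit 'b', narrow to [7/10, 1/1)
Step 2: interval [7/10, 1/1), width = 1/1 - 7/10 = 3/10
  'e': [7/10 + 3/10*0/1, 7/10 + 3/10*3/10) = [7/10, 79/100) <- contains code 149/200
  'd': [7/10 + 3/10*3/10, 7/10 + 3/10*7/10) = [79/100, 91/100)
  'b': [7/10 + 3/10*7/10, 7/10 + 3/10*1/1) = [91/100, 1/1)
  emit 'e', narrow to [7/10, 79/100)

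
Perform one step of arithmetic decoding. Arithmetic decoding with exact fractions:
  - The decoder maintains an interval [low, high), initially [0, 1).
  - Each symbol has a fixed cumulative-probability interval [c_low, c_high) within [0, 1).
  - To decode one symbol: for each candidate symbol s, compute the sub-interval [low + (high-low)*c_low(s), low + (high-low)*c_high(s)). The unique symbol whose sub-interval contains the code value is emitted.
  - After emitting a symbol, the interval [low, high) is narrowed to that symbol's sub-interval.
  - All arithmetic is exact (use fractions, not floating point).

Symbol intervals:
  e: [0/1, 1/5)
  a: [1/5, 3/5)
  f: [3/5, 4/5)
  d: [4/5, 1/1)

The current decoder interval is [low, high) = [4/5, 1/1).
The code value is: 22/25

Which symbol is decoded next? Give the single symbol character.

Interval width = high − low = 1/1 − 4/5 = 1/5
Scaled code = (code − low) / width = (22/25 − 4/5) / 1/5 = 2/5
  e: [0/1, 1/5) 
  a: [1/5, 3/5) ← scaled code falls here ✓
  f: [3/5, 4/5) 
  d: [4/5, 1/1) 

Answer: a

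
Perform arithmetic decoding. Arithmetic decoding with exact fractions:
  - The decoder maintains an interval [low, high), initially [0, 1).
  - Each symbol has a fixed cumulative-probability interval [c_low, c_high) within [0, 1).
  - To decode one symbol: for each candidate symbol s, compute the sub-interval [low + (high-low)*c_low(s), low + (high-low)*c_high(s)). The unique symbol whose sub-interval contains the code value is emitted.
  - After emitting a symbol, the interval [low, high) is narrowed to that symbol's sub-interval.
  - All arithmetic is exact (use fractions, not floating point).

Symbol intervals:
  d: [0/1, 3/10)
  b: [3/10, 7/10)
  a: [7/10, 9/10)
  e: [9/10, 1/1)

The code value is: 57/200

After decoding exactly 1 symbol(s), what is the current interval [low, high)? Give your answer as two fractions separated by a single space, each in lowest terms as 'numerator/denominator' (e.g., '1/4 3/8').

Step 1: interval [0/1, 1/1), width = 1/1 - 0/1 = 1/1
  'd': [0/1 + 1/1*0/1, 0/1 + 1/1*3/10) = [0/1, 3/10) <- contains code 57/200
  'b': [0/1 + 1/1*3/10, 0/1 + 1/1*7/10) = [3/10, 7/10)
  'a': [0/1 + 1/1*7/10, 0/1 + 1/1*9/10) = [7/10, 9/10)
  'e': [0/1 + 1/1*9/10, 0/1 + 1/1*1/1) = [9/10, 1/1)
  emit 'd', narrow to [0/1, 3/10)

Answer: 0/1 3/10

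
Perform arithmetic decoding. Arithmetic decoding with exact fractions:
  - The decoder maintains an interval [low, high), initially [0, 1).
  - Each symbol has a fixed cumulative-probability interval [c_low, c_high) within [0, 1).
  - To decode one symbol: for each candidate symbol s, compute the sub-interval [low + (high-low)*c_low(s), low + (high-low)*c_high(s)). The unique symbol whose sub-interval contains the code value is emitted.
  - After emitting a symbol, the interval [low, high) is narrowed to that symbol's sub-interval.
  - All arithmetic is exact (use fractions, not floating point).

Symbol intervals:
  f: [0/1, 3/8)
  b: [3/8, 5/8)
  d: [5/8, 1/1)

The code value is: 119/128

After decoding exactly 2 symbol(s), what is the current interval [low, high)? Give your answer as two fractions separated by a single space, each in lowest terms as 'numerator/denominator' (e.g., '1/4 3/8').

Answer: 55/64 1/1

Derivation:
Step 1: interval [0/1, 1/1), width = 1/1 - 0/1 = 1/1
  'f': [0/1 + 1/1*0/1, 0/1 + 1/1*3/8) = [0/1, 3/8)
  'b': [0/1 + 1/1*3/8, 0/1 + 1/1*5/8) = [3/8, 5/8)
  'd': [0/1 + 1/1*5/8, 0/1 + 1/1*1/1) = [5/8, 1/1) <- contains code 119/128
  emit 'd', narrow to [5/8, 1/1)
Step 2: interval [5/8, 1/1), width = 1/1 - 5/8 = 3/8
  'f': [5/8 + 3/8*0/1, 5/8 + 3/8*3/8) = [5/8, 49/64)
  'b': [5/8 + 3/8*3/8, 5/8 + 3/8*5/8) = [49/64, 55/64)
  'd': [5/8 + 3/8*5/8, 5/8 + 3/8*1/1) = [55/64, 1/1) <- contains code 119/128
  emit 'd', narrow to [55/64, 1/1)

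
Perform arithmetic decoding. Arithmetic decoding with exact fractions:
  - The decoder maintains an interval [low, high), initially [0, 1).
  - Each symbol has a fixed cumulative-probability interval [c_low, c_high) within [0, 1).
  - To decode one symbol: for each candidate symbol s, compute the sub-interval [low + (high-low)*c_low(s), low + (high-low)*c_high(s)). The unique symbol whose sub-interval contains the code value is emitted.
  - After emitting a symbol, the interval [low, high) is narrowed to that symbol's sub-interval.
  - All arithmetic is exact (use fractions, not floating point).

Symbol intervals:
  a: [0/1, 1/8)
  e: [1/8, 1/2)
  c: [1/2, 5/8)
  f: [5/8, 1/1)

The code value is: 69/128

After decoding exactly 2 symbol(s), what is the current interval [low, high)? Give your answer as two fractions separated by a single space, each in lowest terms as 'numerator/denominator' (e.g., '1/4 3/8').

Step 1: interval [0/1, 1/1), width = 1/1 - 0/1 = 1/1
  'a': [0/1 + 1/1*0/1, 0/1 + 1/1*1/8) = [0/1, 1/8)
  'e': [0/1 + 1/1*1/8, 0/1 + 1/1*1/2) = [1/8, 1/2)
  'c': [0/1 + 1/1*1/2, 0/1 + 1/1*5/8) = [1/2, 5/8) <- contains code 69/128
  'f': [0/1 + 1/1*5/8, 0/1 + 1/1*1/1) = [5/8, 1/1)
  emit 'c', narrow to [1/2, 5/8)
Step 2: interval [1/2, 5/8), width = 5/8 - 1/2 = 1/8
  'a': [1/2 + 1/8*0/1, 1/2 + 1/8*1/8) = [1/2, 33/64)
  'e': [1/2 + 1/8*1/8, 1/2 + 1/8*1/2) = [33/64, 9/16) <- contains code 69/128
  'c': [1/2 + 1/8*1/2, 1/2 + 1/8*5/8) = [9/16, 37/64)
  'f': [1/2 + 1/8*5/8, 1/2 + 1/8*1/1) = [37/64, 5/8)
  emit 'e', narrow to [33/64, 9/16)

Answer: 33/64 9/16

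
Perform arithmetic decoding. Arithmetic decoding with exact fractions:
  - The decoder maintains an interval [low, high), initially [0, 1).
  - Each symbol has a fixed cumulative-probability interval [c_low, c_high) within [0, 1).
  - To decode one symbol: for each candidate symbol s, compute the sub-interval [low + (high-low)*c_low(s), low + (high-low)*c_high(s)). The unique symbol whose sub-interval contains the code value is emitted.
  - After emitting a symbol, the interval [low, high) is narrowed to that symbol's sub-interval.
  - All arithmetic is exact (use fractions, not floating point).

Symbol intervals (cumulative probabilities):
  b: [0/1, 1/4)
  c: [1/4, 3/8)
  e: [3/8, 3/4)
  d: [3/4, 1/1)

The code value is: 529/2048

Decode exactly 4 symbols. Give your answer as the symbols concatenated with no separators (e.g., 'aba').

Step 1: interval [0/1, 1/1), width = 1/1 - 0/1 = 1/1
  'b': [0/1 + 1/1*0/1, 0/1 + 1/1*1/4) = [0/1, 1/4)
  'c': [0/1 + 1/1*1/4, 0/1 + 1/1*3/8) = [1/4, 3/8) <- contains code 529/2048
  'e': [0/1 + 1/1*3/8, 0/1 + 1/1*3/4) = [3/8, 3/4)
  'd': [0/1 + 1/1*3/4, 0/1 + 1/1*1/1) = [3/4, 1/1)
  emit 'c', narrow to [1/4, 3/8)
Step 2: interval [1/4, 3/8), width = 3/8 - 1/4 = 1/8
  'b': [1/4 + 1/8*0/1, 1/4 + 1/8*1/4) = [1/4, 9/32) <- contains code 529/2048
  'c': [1/4 + 1/8*1/4, 1/4 + 1/8*3/8) = [9/32, 19/64)
  'e': [1/4 + 1/8*3/8, 1/4 + 1/8*3/4) = [19/64, 11/32)
  'd': [1/4 + 1/8*3/4, 1/4 + 1/8*1/1) = [11/32, 3/8)
  emit 'b', narrow to [1/4, 9/32)
Step 3: interval [1/4, 9/32), width = 9/32 - 1/4 = 1/32
  'b': [1/4 + 1/32*0/1, 1/4 + 1/32*1/4) = [1/4, 33/128)
  'c': [1/4 + 1/32*1/4, 1/4 + 1/32*3/8) = [33/128, 67/256) <- contains code 529/2048
  'e': [1/4 + 1/32*3/8, 1/4 + 1/32*3/4) = [67/256, 35/128)
  'd': [1/4 + 1/32*3/4, 1/4 + 1/32*1/1) = [35/128, 9/32)
  emit 'c', narrow to [33/128, 67/256)
Step 4: interval [33/128, 67/256), width = 67/256 - 33/128 = 1/256
  'b': [33/128 + 1/256*0/1, 33/128 + 1/256*1/4) = [33/128, 265/1024) <- contains code 529/2048
  'c': [33/128 + 1/256*1/4, 33/128 + 1/256*3/8) = [265/1024, 531/2048)
  'e': [33/128 + 1/256*3/8, 33/128 + 1/256*3/4) = [531/2048, 267/1024)
  'd': [33/128 + 1/256*3/4, 33/128 + 1/256*1/1) = [267/1024, 67/256)
  emit 'b', narrow to [33/128, 265/1024)

Answer: cbcb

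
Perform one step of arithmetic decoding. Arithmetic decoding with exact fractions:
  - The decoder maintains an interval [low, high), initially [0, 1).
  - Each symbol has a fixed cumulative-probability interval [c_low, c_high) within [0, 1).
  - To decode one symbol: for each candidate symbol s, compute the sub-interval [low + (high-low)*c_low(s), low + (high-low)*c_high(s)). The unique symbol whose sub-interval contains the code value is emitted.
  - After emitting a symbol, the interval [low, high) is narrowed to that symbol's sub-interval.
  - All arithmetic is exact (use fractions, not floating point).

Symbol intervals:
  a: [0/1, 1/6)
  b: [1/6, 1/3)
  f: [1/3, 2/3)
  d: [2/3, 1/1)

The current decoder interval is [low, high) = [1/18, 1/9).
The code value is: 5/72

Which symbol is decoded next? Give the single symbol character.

Answer: b

Derivation:
Interval width = high − low = 1/9 − 1/18 = 1/18
Scaled code = (code − low) / width = (5/72 − 1/18) / 1/18 = 1/4
  a: [0/1, 1/6) 
  b: [1/6, 1/3) ← scaled code falls here ✓
  f: [1/3, 2/3) 
  d: [2/3, 1/1) 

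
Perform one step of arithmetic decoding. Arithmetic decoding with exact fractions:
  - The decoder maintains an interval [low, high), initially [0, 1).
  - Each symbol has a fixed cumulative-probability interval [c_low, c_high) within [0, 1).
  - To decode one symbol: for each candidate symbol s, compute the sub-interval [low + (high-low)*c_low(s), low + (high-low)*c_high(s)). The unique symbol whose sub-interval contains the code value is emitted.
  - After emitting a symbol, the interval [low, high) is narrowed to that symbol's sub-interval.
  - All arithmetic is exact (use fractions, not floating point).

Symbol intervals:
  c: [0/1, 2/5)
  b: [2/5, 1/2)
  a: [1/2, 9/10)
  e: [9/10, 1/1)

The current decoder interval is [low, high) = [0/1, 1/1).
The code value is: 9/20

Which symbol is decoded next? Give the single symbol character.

Interval width = high − low = 1/1 − 0/1 = 1/1
Scaled code = (code − low) / width = (9/20 − 0/1) / 1/1 = 9/20
  c: [0/1, 2/5) 
  b: [2/5, 1/2) ← scaled code falls here ✓
  a: [1/2, 9/10) 
  e: [9/10, 1/1) 

Answer: b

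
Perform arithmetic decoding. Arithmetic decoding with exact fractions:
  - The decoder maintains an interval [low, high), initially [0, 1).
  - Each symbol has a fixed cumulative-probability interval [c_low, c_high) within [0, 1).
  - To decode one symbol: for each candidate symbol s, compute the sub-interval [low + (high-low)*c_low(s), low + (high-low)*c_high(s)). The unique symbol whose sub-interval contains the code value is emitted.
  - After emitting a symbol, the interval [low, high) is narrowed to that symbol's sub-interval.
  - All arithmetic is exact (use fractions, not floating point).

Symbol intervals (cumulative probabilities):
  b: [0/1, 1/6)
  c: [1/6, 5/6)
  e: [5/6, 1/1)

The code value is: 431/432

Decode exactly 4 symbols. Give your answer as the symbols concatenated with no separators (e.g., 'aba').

Answer: eeec

Derivation:
Step 1: interval [0/1, 1/1), width = 1/1 - 0/1 = 1/1
  'b': [0/1 + 1/1*0/1, 0/1 + 1/1*1/6) = [0/1, 1/6)
  'c': [0/1 + 1/1*1/6, 0/1 + 1/1*5/6) = [1/6, 5/6)
  'e': [0/1 + 1/1*5/6, 0/1 + 1/1*1/1) = [5/6, 1/1) <- contains code 431/432
  emit 'e', narrow to [5/6, 1/1)
Step 2: interval [5/6, 1/1), width = 1/1 - 5/6 = 1/6
  'b': [5/6 + 1/6*0/1, 5/6 + 1/6*1/6) = [5/6, 31/36)
  'c': [5/6 + 1/6*1/6, 5/6 + 1/6*5/6) = [31/36, 35/36)
  'e': [5/6 + 1/6*5/6, 5/6 + 1/6*1/1) = [35/36, 1/1) <- contains code 431/432
  emit 'e', narrow to [35/36, 1/1)
Step 3: interval [35/36, 1/1), width = 1/1 - 35/36 = 1/36
  'b': [35/36 + 1/36*0/1, 35/36 + 1/36*1/6) = [35/36, 211/216)
  'c': [35/36 + 1/36*1/6, 35/36 + 1/36*5/6) = [211/216, 215/216)
  'e': [35/36 + 1/36*5/6, 35/36 + 1/36*1/1) = [215/216, 1/1) <- contains code 431/432
  emit 'e', narrow to [215/216, 1/1)
Step 4: interval [215/216, 1/1), width = 1/1 - 215/216 = 1/216
  'b': [215/216 + 1/216*0/1, 215/216 + 1/216*1/6) = [215/216, 1291/1296)
  'c': [215/216 + 1/216*1/6, 215/216 + 1/216*5/6) = [1291/1296, 1295/1296) <- contains code 431/432
  'e': [215/216 + 1/216*5/6, 215/216 + 1/216*1/1) = [1295/1296, 1/1)
  emit 'c', narrow to [1291/1296, 1295/1296)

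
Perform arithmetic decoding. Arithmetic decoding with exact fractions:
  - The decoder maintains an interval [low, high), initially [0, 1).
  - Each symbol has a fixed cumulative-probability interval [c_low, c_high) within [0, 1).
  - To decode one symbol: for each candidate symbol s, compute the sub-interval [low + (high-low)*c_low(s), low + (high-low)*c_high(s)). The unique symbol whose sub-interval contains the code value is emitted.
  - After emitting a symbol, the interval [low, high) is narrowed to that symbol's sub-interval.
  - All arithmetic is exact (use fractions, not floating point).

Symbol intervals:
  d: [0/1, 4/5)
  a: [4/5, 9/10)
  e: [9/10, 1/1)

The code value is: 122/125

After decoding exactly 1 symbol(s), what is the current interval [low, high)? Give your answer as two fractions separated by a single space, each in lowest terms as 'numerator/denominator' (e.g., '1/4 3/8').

Step 1: interval [0/1, 1/1), width = 1/1 - 0/1 = 1/1
  'd': [0/1 + 1/1*0/1, 0/1 + 1/1*4/5) = [0/1, 4/5)
  'a': [0/1 + 1/1*4/5, 0/1 + 1/1*9/10) = [4/5, 9/10)
  'e': [0/1 + 1/1*9/10, 0/1 + 1/1*1/1) = [9/10, 1/1) <- contains code 122/125
  emit 'e', narrow to [9/10, 1/1)

Answer: 9/10 1/1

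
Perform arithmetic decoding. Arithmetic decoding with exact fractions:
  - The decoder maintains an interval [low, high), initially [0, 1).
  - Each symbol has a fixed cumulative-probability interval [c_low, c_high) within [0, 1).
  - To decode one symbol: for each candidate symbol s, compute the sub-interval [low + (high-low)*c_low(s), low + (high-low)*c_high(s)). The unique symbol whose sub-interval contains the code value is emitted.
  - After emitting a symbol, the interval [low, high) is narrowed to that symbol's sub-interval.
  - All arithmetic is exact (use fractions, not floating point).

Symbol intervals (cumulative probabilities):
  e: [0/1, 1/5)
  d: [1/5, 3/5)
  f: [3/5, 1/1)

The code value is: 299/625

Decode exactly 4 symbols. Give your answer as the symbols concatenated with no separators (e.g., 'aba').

Answer: dfde

Derivation:
Step 1: interval [0/1, 1/1), width = 1/1 - 0/1 = 1/1
  'e': [0/1 + 1/1*0/1, 0/1 + 1/1*1/5) = [0/1, 1/5)
  'd': [0/1 + 1/1*1/5, 0/1 + 1/1*3/5) = [1/5, 3/5) <- contains code 299/625
  'f': [0/1 + 1/1*3/5, 0/1 + 1/1*1/1) = [3/5, 1/1)
  emit 'd', narrow to [1/5, 3/5)
Step 2: interval [1/5, 3/5), width = 3/5 - 1/5 = 2/5
  'e': [1/5 + 2/5*0/1, 1/5 + 2/5*1/5) = [1/5, 7/25)
  'd': [1/5 + 2/5*1/5, 1/5 + 2/5*3/5) = [7/25, 11/25)
  'f': [1/5 + 2/5*3/5, 1/5 + 2/5*1/1) = [11/25, 3/5) <- contains code 299/625
  emit 'f', narrow to [11/25, 3/5)
Step 3: interval [11/25, 3/5), width = 3/5 - 11/25 = 4/25
  'e': [11/25 + 4/25*0/1, 11/25 + 4/25*1/5) = [11/25, 59/125)
  'd': [11/25 + 4/25*1/5, 11/25 + 4/25*3/5) = [59/125, 67/125) <- contains code 299/625
  'f': [11/25 + 4/25*3/5, 11/25 + 4/25*1/1) = [67/125, 3/5)
  emit 'd', narrow to [59/125, 67/125)
Step 4: interval [59/125, 67/125), width = 67/125 - 59/125 = 8/125
  'e': [59/125 + 8/125*0/1, 59/125 + 8/125*1/5) = [59/125, 303/625) <- contains code 299/625
  'd': [59/125 + 8/125*1/5, 59/125 + 8/125*3/5) = [303/625, 319/625)
  'f': [59/125 + 8/125*3/5, 59/125 + 8/125*1/1) = [319/625, 67/125)
  emit 'e', narrow to [59/125, 303/625)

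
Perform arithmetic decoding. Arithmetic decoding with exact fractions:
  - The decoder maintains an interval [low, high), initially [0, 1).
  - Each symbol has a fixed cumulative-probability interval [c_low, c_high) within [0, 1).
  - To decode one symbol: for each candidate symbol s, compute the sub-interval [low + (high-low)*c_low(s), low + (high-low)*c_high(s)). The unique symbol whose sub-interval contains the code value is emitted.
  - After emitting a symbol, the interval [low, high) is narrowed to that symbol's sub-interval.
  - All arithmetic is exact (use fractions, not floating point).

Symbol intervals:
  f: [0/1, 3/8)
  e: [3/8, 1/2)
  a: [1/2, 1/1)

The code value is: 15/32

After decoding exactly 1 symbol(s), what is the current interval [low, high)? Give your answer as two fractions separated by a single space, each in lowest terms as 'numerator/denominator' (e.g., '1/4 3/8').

Answer: 3/8 1/2

Derivation:
Step 1: interval [0/1, 1/1), width = 1/1 - 0/1 = 1/1
  'f': [0/1 + 1/1*0/1, 0/1 + 1/1*3/8) = [0/1, 3/8)
  'e': [0/1 + 1/1*3/8, 0/1 + 1/1*1/2) = [3/8, 1/2) <- contains code 15/32
  'a': [0/1 + 1/1*1/2, 0/1 + 1/1*1/1) = [1/2, 1/1)
  emit 'e', narrow to [3/8, 1/2)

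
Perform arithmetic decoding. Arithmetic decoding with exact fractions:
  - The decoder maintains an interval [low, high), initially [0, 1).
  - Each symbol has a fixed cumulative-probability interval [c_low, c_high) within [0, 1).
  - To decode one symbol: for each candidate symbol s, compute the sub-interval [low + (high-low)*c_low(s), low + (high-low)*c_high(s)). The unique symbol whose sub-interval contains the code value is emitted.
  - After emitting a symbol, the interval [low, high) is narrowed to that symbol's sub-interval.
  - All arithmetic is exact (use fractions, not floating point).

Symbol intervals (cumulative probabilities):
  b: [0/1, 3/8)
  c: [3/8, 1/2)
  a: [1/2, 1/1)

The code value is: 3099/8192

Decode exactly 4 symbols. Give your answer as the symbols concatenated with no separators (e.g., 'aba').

Answer: cbbb

Derivation:
Step 1: interval [0/1, 1/1), width = 1/1 - 0/1 = 1/1
  'b': [0/1 + 1/1*0/1, 0/1 + 1/1*3/8) = [0/1, 3/8)
  'c': [0/1 + 1/1*3/8, 0/1 + 1/1*1/2) = [3/8, 1/2) <- contains code 3099/8192
  'a': [0/1 + 1/1*1/2, 0/1 + 1/1*1/1) = [1/2, 1/1)
  emit 'c', narrow to [3/8, 1/2)
Step 2: interval [3/8, 1/2), width = 1/2 - 3/8 = 1/8
  'b': [3/8 + 1/8*0/1, 3/8 + 1/8*3/8) = [3/8, 27/64) <- contains code 3099/8192
  'c': [3/8 + 1/8*3/8, 3/8 + 1/8*1/2) = [27/64, 7/16)
  'a': [3/8 + 1/8*1/2, 3/8 + 1/8*1/1) = [7/16, 1/2)
  emit 'b', narrow to [3/8, 27/64)
Step 3: interval [3/8, 27/64), width = 27/64 - 3/8 = 3/64
  'b': [3/8 + 3/64*0/1, 3/8 + 3/64*3/8) = [3/8, 201/512) <- contains code 3099/8192
  'c': [3/8 + 3/64*3/8, 3/8 + 3/64*1/2) = [201/512, 51/128)
  'a': [3/8 + 3/64*1/2, 3/8 + 3/64*1/1) = [51/128, 27/64)
  emit 'b', narrow to [3/8, 201/512)
Step 4: interval [3/8, 201/512), width = 201/512 - 3/8 = 9/512
  'b': [3/8 + 9/512*0/1, 3/8 + 9/512*3/8) = [3/8, 1563/4096) <- contains code 3099/8192
  'c': [3/8 + 9/512*3/8, 3/8 + 9/512*1/2) = [1563/4096, 393/1024)
  'a': [3/8 + 9/512*1/2, 3/8 + 9/512*1/1) = [393/1024, 201/512)
  emit 'b', narrow to [3/8, 1563/4096)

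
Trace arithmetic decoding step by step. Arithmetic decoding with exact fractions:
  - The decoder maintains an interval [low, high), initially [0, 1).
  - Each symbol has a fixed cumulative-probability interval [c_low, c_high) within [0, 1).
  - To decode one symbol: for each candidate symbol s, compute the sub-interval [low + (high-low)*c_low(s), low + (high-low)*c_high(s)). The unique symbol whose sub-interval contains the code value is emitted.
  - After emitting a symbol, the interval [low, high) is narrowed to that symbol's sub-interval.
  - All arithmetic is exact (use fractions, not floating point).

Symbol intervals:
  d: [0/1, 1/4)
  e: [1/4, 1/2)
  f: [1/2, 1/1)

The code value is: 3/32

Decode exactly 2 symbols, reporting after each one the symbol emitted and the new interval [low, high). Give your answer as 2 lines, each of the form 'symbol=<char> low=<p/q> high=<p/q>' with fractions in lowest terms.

Answer: symbol=d low=0/1 high=1/4
symbol=e low=1/16 high=1/8

Derivation:
Step 1: interval [0/1, 1/1), width = 1/1 - 0/1 = 1/1
  'd': [0/1 + 1/1*0/1, 0/1 + 1/1*1/4) = [0/1, 1/4) <- contains code 3/32
  'e': [0/1 + 1/1*1/4, 0/1 + 1/1*1/2) = [1/4, 1/2)
  'f': [0/1 + 1/1*1/2, 0/1 + 1/1*1/1) = [1/2, 1/1)
  emit 'd', narrow to [0/1, 1/4)
Step 2: interval [0/1, 1/4), width = 1/4 - 0/1 = 1/4
  'd': [0/1 + 1/4*0/1, 0/1 + 1/4*1/4) = [0/1, 1/16)
  'e': [0/1 + 1/4*1/4, 0/1 + 1/4*1/2) = [1/16, 1/8) <- contains code 3/32
  'f': [0/1 + 1/4*1/2, 0/1 + 1/4*1/1) = [1/8, 1/4)
  emit 'e', narrow to [1/16, 1/8)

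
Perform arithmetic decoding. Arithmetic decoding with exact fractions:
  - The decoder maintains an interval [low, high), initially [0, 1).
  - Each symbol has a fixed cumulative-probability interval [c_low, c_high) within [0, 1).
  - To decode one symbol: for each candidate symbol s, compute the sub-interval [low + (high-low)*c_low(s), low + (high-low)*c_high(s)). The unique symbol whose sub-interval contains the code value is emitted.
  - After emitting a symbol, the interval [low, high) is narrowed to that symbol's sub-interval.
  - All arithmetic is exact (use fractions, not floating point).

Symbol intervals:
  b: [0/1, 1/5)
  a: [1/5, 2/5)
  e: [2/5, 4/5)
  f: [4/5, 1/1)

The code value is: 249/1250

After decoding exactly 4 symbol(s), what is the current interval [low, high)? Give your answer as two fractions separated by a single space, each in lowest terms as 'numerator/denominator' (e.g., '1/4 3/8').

Answer: 124/625 1/5

Derivation:
Step 1: interval [0/1, 1/1), width = 1/1 - 0/1 = 1/1
  'b': [0/1 + 1/1*0/1, 0/1 + 1/1*1/5) = [0/1, 1/5) <- contains code 249/1250
  'a': [0/1 + 1/1*1/5, 0/1 + 1/1*2/5) = [1/5, 2/5)
  'e': [0/1 + 1/1*2/5, 0/1 + 1/1*4/5) = [2/5, 4/5)
  'f': [0/1 + 1/1*4/5, 0/1 + 1/1*1/1) = [4/5, 1/1)
  emit 'b', narrow to [0/1, 1/5)
Step 2: interval [0/1, 1/5), width = 1/5 - 0/1 = 1/5
  'b': [0/1 + 1/5*0/1, 0/1 + 1/5*1/5) = [0/1, 1/25)
  'a': [0/1 + 1/5*1/5, 0/1 + 1/5*2/5) = [1/25, 2/25)
  'e': [0/1 + 1/5*2/5, 0/1 + 1/5*4/5) = [2/25, 4/25)
  'f': [0/1 + 1/5*4/5, 0/1 + 1/5*1/1) = [4/25, 1/5) <- contains code 249/1250
  emit 'f', narrow to [4/25, 1/5)
Step 3: interval [4/25, 1/5), width = 1/5 - 4/25 = 1/25
  'b': [4/25 + 1/25*0/1, 4/25 + 1/25*1/5) = [4/25, 21/125)
  'a': [4/25 + 1/25*1/5, 4/25 + 1/25*2/5) = [21/125, 22/125)
  'e': [4/25 + 1/25*2/5, 4/25 + 1/25*4/5) = [22/125, 24/125)
  'f': [4/25 + 1/25*4/5, 4/25 + 1/25*1/1) = [24/125, 1/5) <- contains code 249/1250
  emit 'f', narrow to [24/125, 1/5)
Step 4: interval [24/125, 1/5), width = 1/5 - 24/125 = 1/125
  'b': [24/125 + 1/125*0/1, 24/125 + 1/125*1/5) = [24/125, 121/625)
  'a': [24/125 + 1/125*1/5, 24/125 + 1/125*2/5) = [121/625, 122/625)
  'e': [24/125 + 1/125*2/5, 24/125 + 1/125*4/5) = [122/625, 124/625)
  'f': [24/125 + 1/125*4/5, 24/125 + 1/125*1/1) = [124/625, 1/5) <- contains code 249/1250
  emit 'f', narrow to [124/625, 1/5)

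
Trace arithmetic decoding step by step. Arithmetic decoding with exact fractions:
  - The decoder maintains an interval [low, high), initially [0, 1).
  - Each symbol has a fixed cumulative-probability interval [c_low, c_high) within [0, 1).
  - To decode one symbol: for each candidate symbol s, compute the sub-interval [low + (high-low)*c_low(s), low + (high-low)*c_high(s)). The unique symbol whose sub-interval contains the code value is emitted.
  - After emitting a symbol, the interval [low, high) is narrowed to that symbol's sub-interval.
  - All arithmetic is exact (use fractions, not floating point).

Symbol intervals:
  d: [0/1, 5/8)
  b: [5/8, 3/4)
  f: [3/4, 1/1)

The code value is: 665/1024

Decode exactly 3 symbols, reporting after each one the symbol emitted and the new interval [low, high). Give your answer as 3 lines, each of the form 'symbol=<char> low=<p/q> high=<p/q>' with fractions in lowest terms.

Step 1: interval [0/1, 1/1), width = 1/1 - 0/1 = 1/1
  'd': [0/1 + 1/1*0/1, 0/1 + 1/1*5/8) = [0/1, 5/8)
  'b': [0/1 + 1/1*5/8, 0/1 + 1/1*3/4) = [5/8, 3/4) <- contains code 665/1024
  'f': [0/1 + 1/1*3/4, 0/1 + 1/1*1/1) = [3/4, 1/1)
  emit 'b', narrow to [5/8, 3/4)
Step 2: interval [5/8, 3/4), width = 3/4 - 5/8 = 1/8
  'd': [5/8 + 1/8*0/1, 5/8 + 1/8*5/8) = [5/8, 45/64) <- contains code 665/1024
  'b': [5/8 + 1/8*5/8, 5/8 + 1/8*3/4) = [45/64, 23/32)
  'f': [5/8 + 1/8*3/4, 5/8 + 1/8*1/1) = [23/32, 3/4)
  emit 'd', narrow to [5/8, 45/64)
Step 3: interval [5/8, 45/64), width = 45/64 - 5/8 = 5/64
  'd': [5/8 + 5/64*0/1, 5/8 + 5/64*5/8) = [5/8, 345/512) <- contains code 665/1024
  'b': [5/8 + 5/64*5/8, 5/8 + 5/64*3/4) = [345/512, 175/256)
  'f': [5/8 + 5/64*3/4, 5/8 + 5/64*1/1) = [175/256, 45/64)
  emit 'd', narrow to [5/8, 345/512)

Answer: symbol=b low=5/8 high=3/4
symbol=d low=5/8 high=45/64
symbol=d low=5/8 high=345/512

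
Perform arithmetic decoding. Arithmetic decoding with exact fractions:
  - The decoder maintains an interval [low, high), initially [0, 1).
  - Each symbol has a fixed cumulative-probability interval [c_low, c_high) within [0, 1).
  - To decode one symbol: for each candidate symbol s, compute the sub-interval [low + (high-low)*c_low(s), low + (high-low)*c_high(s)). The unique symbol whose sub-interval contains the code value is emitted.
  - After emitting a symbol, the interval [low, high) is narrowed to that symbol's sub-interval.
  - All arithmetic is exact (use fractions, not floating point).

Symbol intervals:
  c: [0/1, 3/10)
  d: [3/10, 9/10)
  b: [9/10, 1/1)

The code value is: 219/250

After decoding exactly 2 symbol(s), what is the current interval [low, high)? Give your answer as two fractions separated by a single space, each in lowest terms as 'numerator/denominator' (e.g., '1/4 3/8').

Step 1: interval [0/1, 1/1), width = 1/1 - 0/1 = 1/1
  'c': [0/1 + 1/1*0/1, 0/1 + 1/1*3/10) = [0/1, 3/10)
  'd': [0/1 + 1/1*3/10, 0/1 + 1/1*9/10) = [3/10, 9/10) <- contains code 219/250
  'b': [0/1 + 1/1*9/10, 0/1 + 1/1*1/1) = [9/10, 1/1)
  emit 'd', narrow to [3/10, 9/10)
Step 2: interval [3/10, 9/10), width = 9/10 - 3/10 = 3/5
  'c': [3/10 + 3/5*0/1, 3/10 + 3/5*3/10) = [3/10, 12/25)
  'd': [3/10 + 3/5*3/10, 3/10 + 3/5*9/10) = [12/25, 21/25)
  'b': [3/10 + 3/5*9/10, 3/10 + 3/5*1/1) = [21/25, 9/10) <- contains code 219/250
  emit 'b', narrow to [21/25, 9/10)

Answer: 21/25 9/10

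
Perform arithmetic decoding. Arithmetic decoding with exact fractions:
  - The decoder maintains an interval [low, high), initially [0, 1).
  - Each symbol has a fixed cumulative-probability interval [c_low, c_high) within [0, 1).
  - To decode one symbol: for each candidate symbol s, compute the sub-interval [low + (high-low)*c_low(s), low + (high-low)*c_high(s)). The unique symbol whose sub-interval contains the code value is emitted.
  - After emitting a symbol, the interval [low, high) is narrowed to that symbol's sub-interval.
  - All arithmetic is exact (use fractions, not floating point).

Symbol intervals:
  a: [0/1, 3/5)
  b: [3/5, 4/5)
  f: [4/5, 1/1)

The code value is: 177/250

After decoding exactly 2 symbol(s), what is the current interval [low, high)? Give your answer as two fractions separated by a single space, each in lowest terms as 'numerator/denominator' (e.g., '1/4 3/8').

Answer: 3/5 18/25

Derivation:
Step 1: interval [0/1, 1/1), width = 1/1 - 0/1 = 1/1
  'a': [0/1 + 1/1*0/1, 0/1 + 1/1*3/5) = [0/1, 3/5)
  'b': [0/1 + 1/1*3/5, 0/1 + 1/1*4/5) = [3/5, 4/5) <- contains code 177/250
  'f': [0/1 + 1/1*4/5, 0/1 + 1/1*1/1) = [4/5, 1/1)
  emit 'b', narrow to [3/5, 4/5)
Step 2: interval [3/5, 4/5), width = 4/5 - 3/5 = 1/5
  'a': [3/5 + 1/5*0/1, 3/5 + 1/5*3/5) = [3/5, 18/25) <- contains code 177/250
  'b': [3/5 + 1/5*3/5, 3/5 + 1/5*4/5) = [18/25, 19/25)
  'f': [3/5 + 1/5*4/5, 3/5 + 1/5*1/1) = [19/25, 4/5)
  emit 'a', narrow to [3/5, 18/25)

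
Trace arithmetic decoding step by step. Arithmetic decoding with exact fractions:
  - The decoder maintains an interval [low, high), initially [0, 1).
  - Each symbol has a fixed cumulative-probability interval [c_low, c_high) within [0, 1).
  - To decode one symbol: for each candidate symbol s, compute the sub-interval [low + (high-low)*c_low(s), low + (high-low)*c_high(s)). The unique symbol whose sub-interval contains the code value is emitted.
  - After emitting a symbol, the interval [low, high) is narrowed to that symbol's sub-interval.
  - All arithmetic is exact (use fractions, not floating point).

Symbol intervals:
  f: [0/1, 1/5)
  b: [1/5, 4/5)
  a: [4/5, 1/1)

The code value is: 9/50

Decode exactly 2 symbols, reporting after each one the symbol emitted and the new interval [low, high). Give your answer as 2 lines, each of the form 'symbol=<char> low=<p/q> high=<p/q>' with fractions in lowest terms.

Answer: symbol=f low=0/1 high=1/5
symbol=a low=4/25 high=1/5

Derivation:
Step 1: interval [0/1, 1/1), width = 1/1 - 0/1 = 1/1
  'f': [0/1 + 1/1*0/1, 0/1 + 1/1*1/5) = [0/1, 1/5) <- contains code 9/50
  'b': [0/1 + 1/1*1/5, 0/1 + 1/1*4/5) = [1/5, 4/5)
  'a': [0/1 + 1/1*4/5, 0/1 + 1/1*1/1) = [4/5, 1/1)
  emit 'f', narrow to [0/1, 1/5)
Step 2: interval [0/1, 1/5), width = 1/5 - 0/1 = 1/5
  'f': [0/1 + 1/5*0/1, 0/1 + 1/5*1/5) = [0/1, 1/25)
  'b': [0/1 + 1/5*1/5, 0/1 + 1/5*4/5) = [1/25, 4/25)
  'a': [0/1 + 1/5*4/5, 0/1 + 1/5*1/1) = [4/25, 1/5) <- contains code 9/50
  emit 'a', narrow to [4/25, 1/5)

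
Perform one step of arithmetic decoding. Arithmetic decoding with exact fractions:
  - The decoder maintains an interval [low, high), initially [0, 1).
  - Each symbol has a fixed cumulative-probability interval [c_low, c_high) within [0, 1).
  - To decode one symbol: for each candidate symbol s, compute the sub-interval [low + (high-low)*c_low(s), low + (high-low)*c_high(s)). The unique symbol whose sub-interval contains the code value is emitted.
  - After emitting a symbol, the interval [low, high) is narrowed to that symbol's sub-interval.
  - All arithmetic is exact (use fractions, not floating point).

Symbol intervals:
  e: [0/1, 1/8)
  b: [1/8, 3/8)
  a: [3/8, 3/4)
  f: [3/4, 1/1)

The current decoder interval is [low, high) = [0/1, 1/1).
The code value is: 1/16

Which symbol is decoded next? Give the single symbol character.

Answer: e

Derivation:
Interval width = high − low = 1/1 − 0/1 = 1/1
Scaled code = (code − low) / width = (1/16 − 0/1) / 1/1 = 1/16
  e: [0/1, 1/8) ← scaled code falls here ✓
  b: [1/8, 3/8) 
  a: [3/8, 3/4) 
  f: [3/4, 1/1) 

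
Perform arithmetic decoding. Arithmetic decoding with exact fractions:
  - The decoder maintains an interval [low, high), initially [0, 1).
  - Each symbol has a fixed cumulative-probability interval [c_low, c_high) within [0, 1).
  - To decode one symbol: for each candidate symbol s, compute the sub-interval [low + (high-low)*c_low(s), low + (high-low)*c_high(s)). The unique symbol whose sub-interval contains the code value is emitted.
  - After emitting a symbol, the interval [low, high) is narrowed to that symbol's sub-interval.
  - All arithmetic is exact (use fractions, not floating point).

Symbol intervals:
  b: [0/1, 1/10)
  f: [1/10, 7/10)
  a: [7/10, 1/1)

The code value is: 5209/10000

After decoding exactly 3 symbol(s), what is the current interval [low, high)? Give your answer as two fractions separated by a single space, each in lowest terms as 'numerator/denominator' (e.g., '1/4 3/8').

Answer: 13/25 269/500

Derivation:
Step 1: interval [0/1, 1/1), width = 1/1 - 0/1 = 1/1
  'b': [0/1 + 1/1*0/1, 0/1 + 1/1*1/10) = [0/1, 1/10)
  'f': [0/1 + 1/1*1/10, 0/1 + 1/1*7/10) = [1/10, 7/10) <- contains code 5209/10000
  'a': [0/1 + 1/1*7/10, 0/1 + 1/1*1/1) = [7/10, 1/1)
  emit 'f', narrow to [1/10, 7/10)
Step 2: interval [1/10, 7/10), width = 7/10 - 1/10 = 3/5
  'b': [1/10 + 3/5*0/1, 1/10 + 3/5*1/10) = [1/10, 4/25)
  'f': [1/10 + 3/5*1/10, 1/10 + 3/5*7/10) = [4/25, 13/25)
  'a': [1/10 + 3/5*7/10, 1/10 + 3/5*1/1) = [13/25, 7/10) <- contains code 5209/10000
  emit 'a', narrow to [13/25, 7/10)
Step 3: interval [13/25, 7/10), width = 7/10 - 13/25 = 9/50
  'b': [13/25 + 9/50*0/1, 13/25 + 9/50*1/10) = [13/25, 269/500) <- contains code 5209/10000
  'f': [13/25 + 9/50*1/10, 13/25 + 9/50*7/10) = [269/500, 323/500)
  'a': [13/25 + 9/50*7/10, 13/25 + 9/50*1/1) = [323/500, 7/10)
  emit 'b', narrow to [13/25, 269/500)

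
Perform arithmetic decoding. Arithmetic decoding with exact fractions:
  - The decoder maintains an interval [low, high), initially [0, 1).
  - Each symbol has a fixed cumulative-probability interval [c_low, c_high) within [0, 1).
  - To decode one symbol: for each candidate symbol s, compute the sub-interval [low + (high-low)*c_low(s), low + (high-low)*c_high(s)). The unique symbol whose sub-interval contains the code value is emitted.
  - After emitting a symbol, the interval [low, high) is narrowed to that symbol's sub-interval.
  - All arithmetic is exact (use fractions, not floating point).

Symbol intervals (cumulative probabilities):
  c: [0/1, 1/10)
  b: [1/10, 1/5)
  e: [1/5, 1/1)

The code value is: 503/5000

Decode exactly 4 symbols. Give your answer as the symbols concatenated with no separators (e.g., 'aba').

Step 1: interval [0/1, 1/1), width = 1/1 - 0/1 = 1/1
  'c': [0/1 + 1/1*0/1, 0/1 + 1/1*1/10) = [0/1, 1/10)
  'b': [0/1 + 1/1*1/10, 0/1 + 1/1*1/5) = [1/10, 1/5) <- contains code 503/5000
  'e': [0/1 + 1/1*1/5, 0/1 + 1/1*1/1) = [1/5, 1/1)
  emit 'b', narrow to [1/10, 1/5)
Step 2: interval [1/10, 1/5), width = 1/5 - 1/10 = 1/10
  'c': [1/10 + 1/10*0/1, 1/10 + 1/10*1/10) = [1/10, 11/100) <- contains code 503/5000
  'b': [1/10 + 1/10*1/10, 1/10 + 1/10*1/5) = [11/100, 3/25)
  'e': [1/10 + 1/10*1/5, 1/10 + 1/10*1/1) = [3/25, 1/5)
  emit 'c', narrow to [1/10, 11/100)
Step 3: interval [1/10, 11/100), width = 11/100 - 1/10 = 1/100
  'c': [1/10 + 1/100*0/1, 1/10 + 1/100*1/10) = [1/10, 101/1000) <- contains code 503/5000
  'b': [1/10 + 1/100*1/10, 1/10 + 1/100*1/5) = [101/1000, 51/500)
  'e': [1/10 + 1/100*1/5, 1/10 + 1/100*1/1) = [51/500, 11/100)
  emit 'c', narrow to [1/10, 101/1000)
Step 4: interval [1/10, 101/1000), width = 101/1000 - 1/10 = 1/1000
  'c': [1/10 + 1/1000*0/1, 1/10 + 1/1000*1/10) = [1/10, 1001/10000)
  'b': [1/10 + 1/1000*1/10, 1/10 + 1/1000*1/5) = [1001/10000, 501/5000)
  'e': [1/10 + 1/1000*1/5, 1/10 + 1/1000*1/1) = [501/5000, 101/1000) <- contains code 503/5000
  emit 'e', narrow to [501/5000, 101/1000)

Answer: bcce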